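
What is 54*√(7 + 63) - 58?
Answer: -58 + 54*√70 ≈ 393.80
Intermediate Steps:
54*√(7 + 63) - 58 = 54*√70 - 58 = -58 + 54*√70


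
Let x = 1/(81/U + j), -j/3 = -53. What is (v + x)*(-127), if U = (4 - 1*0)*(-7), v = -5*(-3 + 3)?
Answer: -3556/4371 ≈ -0.81354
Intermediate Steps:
j = 159 (j = -3*(-53) = 159)
v = 0 (v = -5*0 = 0)
U = -28 (U = (4 + 0)*(-7) = 4*(-7) = -28)
x = 28/4371 (x = 1/(81/(-28) + 159) = 1/(81*(-1/28) + 159) = 1/(-81/28 + 159) = 1/(4371/28) = 28/4371 ≈ 0.0064059)
(v + x)*(-127) = (0 + 28/4371)*(-127) = (28/4371)*(-127) = -3556/4371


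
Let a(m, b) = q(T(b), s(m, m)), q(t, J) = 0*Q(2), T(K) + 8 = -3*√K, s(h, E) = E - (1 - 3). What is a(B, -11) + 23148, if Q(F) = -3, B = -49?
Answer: 23148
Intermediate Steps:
s(h, E) = 2 + E (s(h, E) = E - 1*(-2) = E + 2 = 2 + E)
T(K) = -8 - 3*√K
q(t, J) = 0 (q(t, J) = 0*(-3) = 0)
a(m, b) = 0
a(B, -11) + 23148 = 0 + 23148 = 23148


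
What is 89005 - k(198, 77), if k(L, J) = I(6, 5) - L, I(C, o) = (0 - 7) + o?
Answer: 89205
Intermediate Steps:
I(C, o) = -7 + o
k(L, J) = -2 - L (k(L, J) = (-7 + 5) - L = -2 - L)
89005 - k(198, 77) = 89005 - (-2 - 1*198) = 89005 - (-2 - 198) = 89005 - 1*(-200) = 89005 + 200 = 89205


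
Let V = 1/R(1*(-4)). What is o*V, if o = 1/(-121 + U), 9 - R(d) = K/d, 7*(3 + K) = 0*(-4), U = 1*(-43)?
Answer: -1/1353 ≈ -0.00073910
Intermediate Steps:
U = -43
K = -3 (K = -3 + (0*(-4))/7 = -3 + (⅐)*0 = -3 + 0 = -3)
R(d) = 9 + 3/d (R(d) = 9 - (-3)/d = 9 + 3/d)
o = -1/164 (o = 1/(-121 - 43) = 1/(-164) = -1/164 ≈ -0.0060976)
V = 4/33 (V = 1/(9 + 3/((1*(-4)))) = 1/(9 + 3/(-4)) = 1/(9 + 3*(-¼)) = 1/(9 - ¾) = 1/(33/4) = 4/33 ≈ 0.12121)
o*V = -1/164*4/33 = -1/1353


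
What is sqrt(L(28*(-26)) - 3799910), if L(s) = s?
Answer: I*sqrt(3800638) ≈ 1949.5*I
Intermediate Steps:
sqrt(L(28*(-26)) - 3799910) = sqrt(28*(-26) - 3799910) = sqrt(-728 - 3799910) = sqrt(-3800638) = I*sqrt(3800638)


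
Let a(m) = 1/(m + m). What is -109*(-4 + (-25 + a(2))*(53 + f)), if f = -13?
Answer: 108346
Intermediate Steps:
a(m) = 1/(2*m)
-109*(-4 + (-25 + a(2))*(53 + f)) = -109*(-4 + (-25 + (1/2)/2)*(53 - 13)) = -109*(-4 + (-25 + (1/2)*(1/2))*40) = -109*(-4 + (-25 + 1/4)*40) = -109*(-4 - 99/4*40) = -109*(-4 - 990) = -109*(-994) = 108346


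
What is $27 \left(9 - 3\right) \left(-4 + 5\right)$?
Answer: $162$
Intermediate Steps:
$27 \left(9 - 3\right) \left(-4 + 5\right) = 27 \cdot 6 \cdot 1 = 27 \cdot 6 = 162$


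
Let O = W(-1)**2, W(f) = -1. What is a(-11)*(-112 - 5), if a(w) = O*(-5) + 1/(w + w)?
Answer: 12987/22 ≈ 590.32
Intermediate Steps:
O = 1 (O = (-1)**2 = 1)
a(w) = -5 + 1/(2*w) (a(w) = 1*(-5) + 1/(w + w) = -5 + 1/(2*w))
a(-11)*(-112 - 5) = (-5 + (1/2)/(-11))*(-112 - 5) = (-5 + (1/2)*(-1/11))*(-117) = (-5 - 1/22)*(-117) = -111/22*(-117) = 12987/22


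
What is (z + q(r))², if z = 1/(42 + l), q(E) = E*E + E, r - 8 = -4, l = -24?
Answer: 130321/324 ≈ 402.23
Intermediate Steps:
r = 4 (r = 8 - 4 = 4)
q(E) = E + E² (q(E) = E² + E = E + E²)
z = 1/18 (z = 1/(42 - 24) = 1/18 ≈ 0.055556)
(z + q(r))² = (1/18 + 4*(1 + 4))² = (1/18 + 4*5)² = (1/18 + 20)² = (361/18)² = 130321/324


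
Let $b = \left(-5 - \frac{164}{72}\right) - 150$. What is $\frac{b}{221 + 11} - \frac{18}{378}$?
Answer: $- \frac{21209}{29232} \approx -0.72554$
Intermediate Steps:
$b = - \frac{2831}{18}$ ($b = \left(-5 - \frac{41}{18}\right) - 150 = - \frac{131}{18} - 150 = - \frac{2831}{18} \approx -157.28$)
$\frac{b}{221 + 11} - \frac{18}{378} = - \frac{2831}{18 \left(221 + 11\right)} - \frac{18}{378} = - \frac{2831}{18 \cdot 232} - \frac{1}{21} = \left(- \frac{2831}{18}\right) \frac{1}{232} - \frac{1}{21} = - \frac{2831}{4176} - \frac{1}{21} = - \frac{21209}{29232}$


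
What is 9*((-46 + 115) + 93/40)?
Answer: 25677/40 ≈ 641.92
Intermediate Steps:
9*((-46 + 115) + 93/40) = 9*(69 + 93*(1/40)) = 9*(69 + 93/40) = 9*(2853/40) = 25677/40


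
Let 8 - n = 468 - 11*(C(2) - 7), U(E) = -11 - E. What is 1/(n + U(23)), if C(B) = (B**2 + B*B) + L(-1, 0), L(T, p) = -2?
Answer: -1/505 ≈ -0.0019802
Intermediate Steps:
C(B) = -2 + 2*B**2 (C(B) = (B**2 + B*B) - 2 = (B**2 + B**2) - 2 = 2*B**2 - 2 = -2 + 2*B**2)
n = -471 (n = 8 - (468 - 11*((-2 + 2*2**2) - 7)) = 8 - (468 - 11*((-2 + 2*4) - 7)) = 8 - (468 - 11*((-2 + 8) - 7)) = 8 - (468 - 11*(6 - 7)) = 8 - (468 - 11*(-1)) = 8 - (468 + 11) = 8 - 1*479 = 8 - 479 = -471)
1/(n + U(23)) = 1/(-471 + (-11 - 1*23)) = 1/(-471 + (-11 - 23)) = 1/(-471 - 34) = 1/(-505) = -1/505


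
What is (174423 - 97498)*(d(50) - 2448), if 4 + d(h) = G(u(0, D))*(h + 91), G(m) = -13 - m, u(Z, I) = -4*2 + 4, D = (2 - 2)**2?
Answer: -286237925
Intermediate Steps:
D = 0 (D = 0**2 = 0)
u(Z, I) = -4 (u(Z, I) = -8 + 4 = -4)
d(h) = -823 - 9*h (d(h) = -4 + (-13 - 1*(-4))*(h + 91) = -4 + (-13 + 4)*(91 + h) = -4 - 9*(91 + h) = -4 + (-819 - 9*h) = -823 - 9*h)
(174423 - 97498)*(d(50) - 2448) = (174423 - 97498)*((-823 - 9*50) - 2448) = 76925*((-823 - 450) - 2448) = 76925*(-1273 - 2448) = 76925*(-3721) = -286237925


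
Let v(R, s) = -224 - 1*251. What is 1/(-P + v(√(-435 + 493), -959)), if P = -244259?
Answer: 1/243784 ≈ 4.1020e-6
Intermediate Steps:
v(R, s) = -475 (v(R, s) = -224 - 251 = -475)
1/(-P + v(√(-435 + 493), -959)) = 1/(-1*(-244259) - 475) = 1/(244259 - 475) = 1/243784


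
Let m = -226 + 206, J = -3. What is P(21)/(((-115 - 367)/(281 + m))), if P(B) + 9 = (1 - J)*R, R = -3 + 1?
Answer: 4437/482 ≈ 9.2054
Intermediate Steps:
R = -2
P(B) = -17 (P(B) = -9 + (1 - 1*(-3))*(-2) = -9 + (1 + 3)*(-2) = -9 + 4*(-2) = -9 - 8 = -17)
m = -20
P(21)/(((-115 - 367)/(281 + m))) = -17*(281 - 20)/(-115 - 367) = -17/((-482/261)) = -17/((-482*1/261)) = -17/(-482/261) = -17*(-261/482) = 4437/482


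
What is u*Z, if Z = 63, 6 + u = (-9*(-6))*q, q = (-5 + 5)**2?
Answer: -378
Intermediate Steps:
q = 0 (q = 0**2 = 0)
u = -6 (u = -6 - 9*(-6)*0 = -6 + 54*0 = -6 + 0 = -6)
u*Z = -6*63 = -378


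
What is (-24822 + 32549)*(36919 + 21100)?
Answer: 448312813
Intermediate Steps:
(-24822 + 32549)*(36919 + 21100) = 7727*58019 = 448312813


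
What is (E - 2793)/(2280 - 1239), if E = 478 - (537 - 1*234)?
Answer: -2618/1041 ≈ -2.5149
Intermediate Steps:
E = 175 (E = 478 - (537 - 234) = 478 - 1*303 = 478 - 303 = 175)
(E - 2793)/(2280 - 1239) = (175 - 2793)/(2280 - 1239) = -2618/1041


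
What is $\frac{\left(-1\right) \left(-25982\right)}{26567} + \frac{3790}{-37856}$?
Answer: $\frac{441442831}{502860176} \approx 0.87786$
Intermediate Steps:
$\frac{\left(-1\right) \left(-25982\right)}{26567} + \frac{3790}{-37856} = 25982 \cdot \frac{1}{26567} + 3790 \left(- \frac{1}{37856}\right) = \frac{25982}{26567} - \frac{1895}{18928} = \frac{441442831}{502860176}$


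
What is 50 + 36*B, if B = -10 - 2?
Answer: -382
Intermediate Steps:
B = -12
50 + 36*B = 50 + 36*(-12) = 50 - 432 = -382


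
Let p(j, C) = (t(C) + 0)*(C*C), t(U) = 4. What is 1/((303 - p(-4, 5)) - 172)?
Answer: 1/31 ≈ 0.032258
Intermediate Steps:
p(j, C) = 4*C² (p(j, C) = (4 + 0)*(C*C) = 4*C²)
1/((303 - p(-4, 5)) - 172) = 1/((303 - 4*5²) - 172) = 1/((303 - 4*25) - 172) = 1/((303 - 1*100) - 172) = 1/((303 - 100) - 172) = 1/(203 - 172) = 1/31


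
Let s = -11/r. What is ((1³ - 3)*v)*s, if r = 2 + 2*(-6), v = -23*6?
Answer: 1518/5 ≈ 303.60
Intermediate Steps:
v = -138
r = -10 (r = 2 - 12 = -10)
s = 11/10 (s = -11/(-10) = -11*(-⅒) = 11/10 ≈ 1.1000)
((1³ - 3)*v)*s = ((1³ - 3)*(-138))*(11/10) = ((1 - 3)*(-138))*(11/10) = -2*(-138)*(11/10) = 276*(11/10) = 1518/5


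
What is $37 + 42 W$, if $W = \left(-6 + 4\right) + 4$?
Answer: $121$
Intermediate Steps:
$W = 2$ ($W = -2 + 4 = 2$)
$37 + 42 W = 37 + 42 \cdot 2 = 37 + 84 = 121$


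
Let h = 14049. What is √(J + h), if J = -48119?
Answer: I*√34070 ≈ 184.58*I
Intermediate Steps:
√(J + h) = √(-48119 + 14049) = √(-34070) = I*√34070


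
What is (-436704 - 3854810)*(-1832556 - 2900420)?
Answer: 20311632765664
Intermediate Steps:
(-436704 - 3854810)*(-1832556 - 2900420) = -4291514*(-4732976) = 20311632765664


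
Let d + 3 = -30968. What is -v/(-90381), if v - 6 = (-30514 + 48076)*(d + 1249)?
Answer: -173992586/30127 ≈ -5775.3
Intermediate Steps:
d = -30971 (d = -3 - 30968 = -30971)
v = -521977758 (v = 6 + (-30514 + 48076)*(-30971 + 1249) = 6 + 17562*(-29722) = 6 - 521977764 = -521977758)
-v/(-90381) = -(-521977758)/(-90381) = -(-521977758)*(-1)/90381 = -1*173992586/30127 = -173992586/30127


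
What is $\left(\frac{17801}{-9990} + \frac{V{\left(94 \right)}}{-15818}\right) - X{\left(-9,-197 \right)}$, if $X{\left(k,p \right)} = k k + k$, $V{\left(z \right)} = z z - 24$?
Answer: $- \frac{5873589569}{79010910} \approx -74.339$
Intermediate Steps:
$V{\left(z \right)} = -24 + z^{2}$ ($V{\left(z \right)} = z^{2} - 24 = -24 + z^{2}$)
$X{\left(k,p \right)} = k + k^{2}$ ($X{\left(k,p \right)} = k^{2} + k = k + k^{2}$)
$\left(\frac{17801}{-9990} + \frac{V{\left(94 \right)}}{-15818}\right) - X{\left(-9,-197 \right)} = \left(\frac{17801}{-9990} + \frac{-24 + 94^{2}}{-15818}\right) - - 9 \left(1 - 9\right) = \left(17801 \left(- \frac{1}{9990}\right) + \left(-24 + 8836\right) \left(- \frac{1}{15818}\right)\right) - \left(-9\right) \left(-8\right) = \left(- \frac{17801}{9990} + 8812 \left(- \frac{1}{15818}\right)\right) - 72 = \left(- \frac{17801}{9990} - \frac{4406}{7909}\right) - 72 = - \frac{184804049}{79010910} - 72 = - \frac{5873589569}{79010910}$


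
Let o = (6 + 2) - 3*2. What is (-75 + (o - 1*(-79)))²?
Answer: 36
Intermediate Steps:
o = 2 (o = 8 - 6 = 2)
(-75 + (o - 1*(-79)))² = (-75 + (2 - 1*(-79)))² = (-75 + (2 + 79))² = (-75 + 81)² = 6² = 36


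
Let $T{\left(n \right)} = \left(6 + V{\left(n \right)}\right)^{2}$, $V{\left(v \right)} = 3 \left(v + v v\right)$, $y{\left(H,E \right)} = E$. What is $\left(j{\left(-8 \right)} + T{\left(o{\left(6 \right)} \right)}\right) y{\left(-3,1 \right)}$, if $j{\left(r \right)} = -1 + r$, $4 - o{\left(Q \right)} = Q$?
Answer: $135$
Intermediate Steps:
$V{\left(v \right)} = 3 v + 3 v^{2}$ ($V{\left(v \right)} = 3 \left(v + v^{2}\right) = 3 v + 3 v^{2}$)
$o{\left(Q \right)} = 4 - Q$
$T{\left(n \right)} = \left(6 + 3 n \left(1 + n\right)\right)^{2}$
$\left(j{\left(-8 \right)} + T{\left(o{\left(6 \right)} \right)}\right) y{\left(-3,1 \right)} = \left(\left(-1 - 8\right) + 9 \left(2 + \left(4 - 6\right) \left(1 + \left(4 - 6\right)\right)\right)^{2}\right) 1 = \left(-9 + 9 \left(2 + \left(4 - 6\right) \left(1 + \left(4 - 6\right)\right)\right)^{2}\right) 1 = \left(-9 + 9 \left(2 - 2 \left(1 - 2\right)\right)^{2}\right) 1 = \left(-9 + 9 \left(2 - -2\right)^{2}\right) 1 = \left(-9 + 9 \left(2 + 2\right)^{2}\right) 1 = \left(-9 + 9 \cdot 4^{2}\right) 1 = \left(-9 + 9 \cdot 16\right) 1 = \left(-9 + 144\right) 1 = 135 \cdot 1 = 135$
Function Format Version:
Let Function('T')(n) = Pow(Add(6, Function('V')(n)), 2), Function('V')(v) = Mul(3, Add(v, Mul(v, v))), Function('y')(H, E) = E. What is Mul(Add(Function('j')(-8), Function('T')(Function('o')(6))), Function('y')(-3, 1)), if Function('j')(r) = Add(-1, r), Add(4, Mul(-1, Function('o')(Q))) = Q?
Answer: 135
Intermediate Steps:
Function('V')(v) = Add(Mul(3, v), Mul(3, Pow(v, 2))) (Function('V')(v) = Mul(3, Add(v, Pow(v, 2))) = Add(Mul(3, v), Mul(3, Pow(v, 2))))
Function('o')(Q) = Add(4, Mul(-1, Q))
Function('T')(n) = Pow(Add(6, Mul(3, n, Add(1, n))), 2)
Mul(Add(Function('j')(-8), Function('T')(Function('o')(6))), Function('y')(-3, 1)) = Mul(Add(Add(-1, -8), Mul(9, Pow(Add(2, Mul(Add(4, Mul(-1, 6)), Add(1, Add(4, Mul(-1, 6))))), 2))), 1) = Mul(Add(-9, Mul(9, Pow(Add(2, Mul(Add(4, -6), Add(1, Add(4, -6)))), 2))), 1) = Mul(Add(-9, Mul(9, Pow(Add(2, Mul(-2, Add(1, -2))), 2))), 1) = Mul(Add(-9, Mul(9, Pow(Add(2, Mul(-2, -1)), 2))), 1) = Mul(Add(-9, Mul(9, Pow(Add(2, 2), 2))), 1) = Mul(Add(-9, Mul(9, Pow(4, 2))), 1) = Mul(Add(-9, Mul(9, 16)), 1) = Mul(Add(-9, 144), 1) = Mul(135, 1) = 135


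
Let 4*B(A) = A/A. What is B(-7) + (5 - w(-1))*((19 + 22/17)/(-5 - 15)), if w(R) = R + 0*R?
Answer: -397/68 ≈ -5.8382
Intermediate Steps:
w(R) = R (w(R) = R + 0 = R)
B(A) = 1/4 (B(A) = (A/A)/4 = (1/4)*1 = 1/4)
B(-7) + (5 - w(-1))*((19 + 22/17)/(-5 - 15)) = 1/4 + (5 - 1*(-1))*((19 + 22/17)/(-5 - 15)) = 1/4 + (5 + 1)*((19 + 22*(1/17))/(-20)) = 1/4 + 6*((19 + 22/17)*(-1/20)) = 1/4 + 6*((345/17)*(-1/20)) = 1/4 + 6*(-69/68) = 1/4 - 207/34 = -397/68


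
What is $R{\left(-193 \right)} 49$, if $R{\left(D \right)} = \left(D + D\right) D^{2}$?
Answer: $-704527586$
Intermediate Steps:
$R{\left(D \right)} = 2 D^{3}$ ($R{\left(D \right)} = 2 D D^{2} = 2 D^{3}$)
$R{\left(-193 \right)} 49 = 2 \left(-193\right)^{3} \cdot 49 = 2 \left(-7189057\right) 49 = \left(-14378114\right) 49 = -704527586$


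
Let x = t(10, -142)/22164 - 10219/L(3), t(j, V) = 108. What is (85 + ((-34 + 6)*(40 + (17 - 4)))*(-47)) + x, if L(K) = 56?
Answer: 7204092867/103432 ≈ 69651.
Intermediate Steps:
x = -18873989/103432 (x = 108/22164 - 10219/56 = 108*(1/22164) - 10219*1/56 = 9/1847 - 10219/56 = -18873989/103432 ≈ -182.48)
(85 + ((-34 + 6)*(40 + (17 - 4)))*(-47)) + x = (85 + ((-34 + 6)*(40 + (17 - 4)))*(-47)) - 18873989/103432 = (85 - 28*(40 + 13)*(-47)) - 18873989/103432 = (85 - 28*53*(-47)) - 18873989/103432 = (85 - 1484*(-47)) - 18873989/103432 = (85 + 69748) - 18873989/103432 = 69833 - 18873989/103432 = 7204092867/103432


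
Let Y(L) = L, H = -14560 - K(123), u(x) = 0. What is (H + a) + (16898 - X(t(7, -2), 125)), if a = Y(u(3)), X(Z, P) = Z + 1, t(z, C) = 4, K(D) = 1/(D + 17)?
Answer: 326619/140 ≈ 2333.0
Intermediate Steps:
K(D) = 1/(17 + D)
X(Z, P) = 1 + Z
H = -2038401/140 (H = -14560 - 1/(17 + 123) = -14560 - 1/140 = -2038401/140 ≈ -14560.)
a = 0
(H + a) + (16898 - X(t(7, -2), 125)) = (-2038401/140 + 0) + (16898 - (1 + 4)) = -2038401/140 + (16898 - 1*5) = -2038401/140 + (16898 - 5) = -2038401/140 + 16893 = 326619/140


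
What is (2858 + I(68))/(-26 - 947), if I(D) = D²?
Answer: -7482/973 ≈ -7.6896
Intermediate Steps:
(2858 + I(68))/(-26 - 947) = (2858 + 68²)/(-26 - 947) = (2858 + 4624)/(-973) = 7482*(-1/973) = -7482/973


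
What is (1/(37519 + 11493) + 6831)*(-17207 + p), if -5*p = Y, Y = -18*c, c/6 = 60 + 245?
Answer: -3555251532287/49012 ≈ -7.2538e+7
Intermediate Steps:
c = 1830 (c = 6*(60 + 245) = 6*305 = 1830)
Y = -32940 (Y = -18*1830 = -32940)
p = 6588 (p = -1/5*(-32940) = 6588)
(1/(37519 + 11493) + 6831)*(-17207 + p) = (1/(37519 + 11493) + 6831)*(-17207 + 6588) = (1/49012 + 6831)*(-10619) = (334800973/49012)*(-10619) = -3555251532287/49012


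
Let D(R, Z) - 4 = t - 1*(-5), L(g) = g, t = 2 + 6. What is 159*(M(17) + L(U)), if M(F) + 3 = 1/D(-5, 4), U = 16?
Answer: 35298/17 ≈ 2076.4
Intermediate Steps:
t = 8
D(R, Z) = 17 (D(R, Z) = 4 + (8 - 1*(-5)) = 4 + (8 + 5) = 4 + 13 = 17)
M(F) = -50/17 (M(F) = -3 + 1/17 = -50/17)
159*(M(17) + L(U)) = 159*(-50/17 + 16) = 159*(222/17) = 35298/17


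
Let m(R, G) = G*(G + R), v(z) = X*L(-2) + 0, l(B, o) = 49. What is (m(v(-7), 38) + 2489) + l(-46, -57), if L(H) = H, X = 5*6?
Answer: 1702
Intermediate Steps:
X = 30
v(z) = -60 (v(z) = 30*(-2) + 0 = -60 + 0 = -60)
(m(v(-7), 38) + 2489) + l(-46, -57) = (38*(38 - 60) + 2489) + 49 = (38*(-22) + 2489) + 49 = (-836 + 2489) + 49 = 1653 + 49 = 1702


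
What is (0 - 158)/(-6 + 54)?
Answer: -79/24 ≈ -3.2917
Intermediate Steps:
(0 - 158)/(-6 + 54) = -158/48 = -158*1/48 = -79/24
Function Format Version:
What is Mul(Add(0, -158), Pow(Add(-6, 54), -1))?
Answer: Rational(-79, 24) ≈ -3.2917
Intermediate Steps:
Mul(Add(0, -158), Pow(Add(-6, 54), -1)) = Mul(-158, Pow(48, -1)) = Mul(-158, Rational(1, 48)) = Rational(-79, 24)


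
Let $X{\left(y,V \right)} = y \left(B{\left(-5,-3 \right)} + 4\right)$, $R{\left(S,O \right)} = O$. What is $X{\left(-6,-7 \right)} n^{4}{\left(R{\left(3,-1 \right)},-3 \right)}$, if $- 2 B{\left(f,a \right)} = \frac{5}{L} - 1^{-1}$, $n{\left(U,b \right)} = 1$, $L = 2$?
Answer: $- \frac{39}{2} \approx -19.5$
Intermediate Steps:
$B{\left(f,a \right)} = - \frac{3}{4}$ ($B{\left(f,a \right)} = - \frac{\frac{5}{2} - 1^{-1}}{2} = - \frac{5 \cdot \frac{1}{2} - 1}{2} = - \frac{\frac{5}{2} - 1}{2} = \left(- \frac{1}{2}\right) \frac{3}{2} = - \frac{3}{4}$)
$X{\left(y,V \right)} = \frac{13 y}{4}$ ($X{\left(y,V \right)} = y \left(- \frac{3}{4} + 4\right) = y \frac{13}{4} = \frac{13 y}{4}$)
$X{\left(-6,-7 \right)} n^{4}{\left(R{\left(3,-1 \right)},-3 \right)} = \frac{13}{4} \left(-6\right) 1^{4} = \left(- \frac{39}{2}\right) 1 = - \frac{39}{2}$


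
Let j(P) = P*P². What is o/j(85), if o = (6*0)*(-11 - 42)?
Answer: 0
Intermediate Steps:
j(P) = P³
o = 0 (o = 0*(-53) = 0)
o/j(85) = 0/(85³) = 0/614125 = 0*(1/614125) = 0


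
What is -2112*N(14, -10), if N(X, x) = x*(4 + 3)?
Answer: 147840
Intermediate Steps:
N(X, x) = 7*x (N(X, x) = x*7 = 7*x)
-2112*N(14, -10) = -14784*(-10) = -2112*(-70) = 147840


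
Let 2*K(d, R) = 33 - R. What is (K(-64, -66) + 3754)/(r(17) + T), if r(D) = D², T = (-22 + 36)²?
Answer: 7607/970 ≈ 7.8423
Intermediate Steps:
K(d, R) = 33/2 - R/2 (K(d, R) = (33 - R)/2 = 33/2 - R/2)
T = 196 (T = 14² = 196)
(K(-64, -66) + 3754)/(r(17) + T) = ((33/2 - ½*(-66)) + 3754)/(17² + 196) = ((33/2 + 33) + 3754)/(289 + 196) = (99/2 + 3754)/485 = (7607/2)*(1/485) = 7607/970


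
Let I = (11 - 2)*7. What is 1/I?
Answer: 1/63 ≈ 0.015873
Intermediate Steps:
I = 63 (I = 9*7 = 63)
1/I = 1/63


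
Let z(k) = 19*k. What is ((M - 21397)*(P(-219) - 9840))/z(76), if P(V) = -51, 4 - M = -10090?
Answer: 111797973/1444 ≈ 77422.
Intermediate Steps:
M = 10094 (M = 4 - 1*(-10090) = 4 + 10090 = 10094)
((M - 21397)*(P(-219) - 9840))/z(76) = ((10094 - 21397)*(-51 - 9840))/((19*76)) = -11303*(-9891)/1444 = 111797973*(1/1444) = 111797973/1444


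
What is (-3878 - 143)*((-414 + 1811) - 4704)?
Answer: 13297447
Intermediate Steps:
(-3878 - 143)*((-414 + 1811) - 4704) = -4021*(1397 - 4704) = -4021*(-3307) = 13297447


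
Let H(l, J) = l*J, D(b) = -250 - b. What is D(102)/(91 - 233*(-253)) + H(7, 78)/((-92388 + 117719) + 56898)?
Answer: 14693/21673215 ≈ 0.00067793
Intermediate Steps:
H(l, J) = J*l
D(102)/(91 - 233*(-253)) + H(7, 78)/((-92388 + 117719) + 56898) = (-250 - 1*102)/(91 - 233*(-253)) + (78*7)/((-92388 + 117719) + 56898) = (-250 - 102)/(91 + 58949) + 546/(25331 + 56898) = -352/59040 + 546/82229 = -352*1/59040 + 546*(1/82229) = -11/1845 + 78/11747 = 14693/21673215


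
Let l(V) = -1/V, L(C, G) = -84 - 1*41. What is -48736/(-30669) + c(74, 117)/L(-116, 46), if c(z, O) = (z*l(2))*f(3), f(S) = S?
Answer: 9496259/3833625 ≈ 2.4771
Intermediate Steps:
L(C, G) = -125 (L(C, G) = -84 - 41 = -125)
c(z, O) = -3*z/2 (c(z, O) = (z*(-1/2))*3 = -z/2*3 = -3*z/2)
-48736/(-30669) + c(74, 117)/L(-116, 46) = -48736/(-30669) - 3/2*74/(-125) = -48736*(-1/30669) - 111*(-1/125) = 48736/30669 + 111/125 = 9496259/3833625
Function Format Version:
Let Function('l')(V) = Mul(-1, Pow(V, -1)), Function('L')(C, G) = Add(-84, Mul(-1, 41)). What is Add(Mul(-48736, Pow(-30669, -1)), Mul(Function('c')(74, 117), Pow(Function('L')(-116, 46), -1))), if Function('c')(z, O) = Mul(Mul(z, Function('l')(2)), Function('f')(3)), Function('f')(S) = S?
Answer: Rational(9496259, 3833625) ≈ 2.4771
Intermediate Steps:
Function('L')(C, G) = -125 (Function('L')(C, G) = Add(-84, -41) = -125)
Function('c')(z, O) = Mul(Rational(-3, 2), z) (Function('c')(z, O) = Mul(Mul(z, Mul(-1, Pow(2, -1))), 3) = Mul(Mul(z, Mul(-1, Rational(1, 2))), 3) = Mul(Mul(z, Rational(-1, 2)), 3) = Mul(Mul(Rational(-1, 2), z), 3) = Mul(Rational(-3, 2), z))
Add(Mul(-48736, Pow(-30669, -1)), Mul(Function('c')(74, 117), Pow(Function('L')(-116, 46), -1))) = Add(Mul(-48736, Pow(-30669, -1)), Mul(Mul(Rational(-3, 2), 74), Pow(-125, -1))) = Add(Mul(-48736, Rational(-1, 30669)), Mul(-111, Rational(-1, 125))) = Add(Rational(48736, 30669), Rational(111, 125)) = Rational(9496259, 3833625)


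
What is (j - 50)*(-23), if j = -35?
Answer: 1955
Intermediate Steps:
(j - 50)*(-23) = (-35 - 50)*(-23) = -85*(-23) = 1955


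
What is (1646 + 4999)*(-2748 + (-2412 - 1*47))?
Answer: -34600515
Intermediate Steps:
(1646 + 4999)*(-2748 + (-2412 - 1*47)) = 6645*(-2748 + (-2412 - 47)) = 6645*(-2748 - 2459) = 6645*(-5207) = -34600515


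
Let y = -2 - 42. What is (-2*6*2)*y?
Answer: 1056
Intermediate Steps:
y = -44
(-2*6*2)*y = (-2*6*2)*(-44) = -12*2*(-44) = -24*(-44) = 1056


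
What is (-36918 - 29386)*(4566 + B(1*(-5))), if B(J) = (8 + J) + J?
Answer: -302611456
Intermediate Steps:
B(J) = 8 + 2*J
(-36918 - 29386)*(4566 + B(1*(-5))) = (-36918 - 29386)*(4566 + (8 + 2*(1*(-5)))) = -66304*(4566 + (8 + 2*(-5))) = -66304*(4566 + (8 - 10)) = -66304*(4566 - 2) = -66304*4564 = -302611456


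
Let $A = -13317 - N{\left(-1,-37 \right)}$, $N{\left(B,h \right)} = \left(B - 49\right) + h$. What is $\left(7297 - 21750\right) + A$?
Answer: $-27683$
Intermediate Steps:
$N{\left(B,h \right)} = -49 + B + h$ ($N{\left(B,h \right)} = \left(-49 + B\right) + h = -49 + B + h$)
$A = -13230$ ($A = -13317 - \left(-49 - 1 - 37\right) = -13317 - -87 = -13317 + 87 = -13230$)
$\left(7297 - 21750\right) + A = \left(7297 - 21750\right) - 13230 = -14453 - 13230 = -27683$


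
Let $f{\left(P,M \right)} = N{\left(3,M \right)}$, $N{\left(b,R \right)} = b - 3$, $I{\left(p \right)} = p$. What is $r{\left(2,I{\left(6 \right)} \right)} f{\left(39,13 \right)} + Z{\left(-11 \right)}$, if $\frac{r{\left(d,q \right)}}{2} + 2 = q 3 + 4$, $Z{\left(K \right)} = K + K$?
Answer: $-22$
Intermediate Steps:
$Z{\left(K \right)} = 2 K$
$N{\left(b,R \right)} = -3 + b$
$r{\left(d,q \right)} = 4 + 6 q$ ($r{\left(d,q \right)} = -4 + 2 \left(q 3 + 4\right) = -4 + 2 \left(3 q + 4\right) = -4 + 2 \left(4 + 3 q\right) = -4 + \left(8 + 6 q\right) = 4 + 6 q$)
$f{\left(P,M \right)} = 0$ ($f{\left(P,M \right)} = -3 + 3 = 0$)
$r{\left(2,I{\left(6 \right)} \right)} f{\left(39,13 \right)} + Z{\left(-11 \right)} = \left(4 + 6 \cdot 6\right) 0 + 2 \left(-11\right) = \left(4 + 36\right) 0 - 22 = 40 \cdot 0 - 22 = 0 - 22 = -22$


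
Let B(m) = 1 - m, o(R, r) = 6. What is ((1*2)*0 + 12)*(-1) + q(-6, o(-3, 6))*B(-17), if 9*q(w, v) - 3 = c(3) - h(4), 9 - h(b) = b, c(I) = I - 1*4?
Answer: -18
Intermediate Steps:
c(I) = -4 + I (c(I) = I - 4 = -4 + I)
h(b) = 9 - b
q(w, v) = -1/3 (q(w, v) = 1/3 + ((-4 + 3) - (9 - 1*4))/9 = 1/3 + (-1 - (9 - 4))/9 = 1/3 + (-1 - 1*5)/9 = 1/3 + (-1 - 5)/9 = 1/3 + (1/9)*(-6) = 1/3 - 2/3 = -1/3)
((1*2)*0 + 12)*(-1) + q(-6, o(-3, 6))*B(-17) = ((1*2)*0 + 12)*(-1) - (1 - 1*(-17))/3 = (2*0 + 12)*(-1) - (1 + 17)/3 = (0 + 12)*(-1) - 1/3*18 = 12*(-1) - 6 = -12 - 6 = -18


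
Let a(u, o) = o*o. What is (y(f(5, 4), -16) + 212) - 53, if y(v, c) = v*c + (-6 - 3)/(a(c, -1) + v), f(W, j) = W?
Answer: 155/2 ≈ 77.500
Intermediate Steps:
a(u, o) = o**2
y(v, c) = -9/(1 + v) + c*v (y(v, c) = v*c + (-6 - 3)/((-1)**2 + v) = c*v - 9/(1 + v) = -9/(1 + v) + c*v)
(y(f(5, 4), -16) + 212) - 53 = ((-9 - 16*5 - 16*5**2)/(1 + 5) + 212) - 53 = ((-9 - 80 - 16*25)/6 + 212) - 53 = ((-9 - 80 - 400)/6 + 212) - 53 = ((1/6)*(-489) + 212) - 53 = (-163/2 + 212) - 53 = 261/2 - 53 = 155/2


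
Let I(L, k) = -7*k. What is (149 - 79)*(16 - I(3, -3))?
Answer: -350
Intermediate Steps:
(149 - 79)*(16 - I(3, -3)) = (149 - 79)*(16 - (-7)*(-3)) = 70*(16 - 1*21) = 70*(16 - 21) = 70*(-5) = -350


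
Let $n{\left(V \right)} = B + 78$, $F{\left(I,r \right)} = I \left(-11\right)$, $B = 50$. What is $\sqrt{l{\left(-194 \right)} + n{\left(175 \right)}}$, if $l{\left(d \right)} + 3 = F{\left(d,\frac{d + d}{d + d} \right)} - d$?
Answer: $\sqrt{2453} \approx 49.528$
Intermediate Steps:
$F{\left(I,r \right)} = - 11 I$
$n{\left(V \right)} = 128$ ($n{\left(V \right)} = 50 + 78 = 128$)
$l{\left(d \right)} = -3 - 12 d$
$\sqrt{l{\left(-194 \right)} + n{\left(175 \right)}} = \sqrt{\left(-3 - -2328\right) + 128} = \sqrt{\left(-3 + 2328\right) + 128} = \sqrt{2325 + 128} = \sqrt{2453}$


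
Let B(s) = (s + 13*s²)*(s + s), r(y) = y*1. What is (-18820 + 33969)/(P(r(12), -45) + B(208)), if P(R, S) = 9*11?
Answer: 15149/234058339 ≈ 6.4723e-5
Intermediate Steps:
r(y) = y
B(s) = 2*s*(s + 13*s²) (B(s) = (s + 13*s²)*(2*s) = 2*s*(s + 13*s²))
P(R, S) = 99
(-18820 + 33969)/(P(r(12), -45) + B(208)) = (-18820 + 33969)/(99 + 208²*(2 + 26*208)) = 15149/(99 + 43264*(2 + 5408)) = 15149/(99 + 43264*5410) = 15149/(99 + 234058240) = 15149/234058339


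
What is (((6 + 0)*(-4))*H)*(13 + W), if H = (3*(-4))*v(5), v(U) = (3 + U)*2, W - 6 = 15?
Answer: 156672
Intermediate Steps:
W = 21 (W = 6 + 15 = 21)
v(U) = 6 + 2*U
H = -192 (H = (3*(-4))*(6 + 2*5) = -12*(6 + 10) = -12*16 = -192)
(((6 + 0)*(-4))*H)*(13 + W) = (((6 + 0)*(-4))*(-192))*(13 + 21) = ((6*(-4))*(-192))*34 = -24*(-192)*34 = 4608*34 = 156672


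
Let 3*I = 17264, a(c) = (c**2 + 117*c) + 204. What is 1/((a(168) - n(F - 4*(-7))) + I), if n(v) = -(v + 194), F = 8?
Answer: 3/162206 ≈ 1.8495e-5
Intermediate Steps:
a(c) = 204 + c**2 + 117*c
I = 17264/3 (I = (1/3)*17264 = 17264/3 ≈ 5754.7)
n(v) = -194 - v (n(v) = -(194 + v) = -194 - v)
1/((a(168) - n(F - 4*(-7))) + I) = 1/(((204 + 168**2 + 117*168) - (-194 - (8 - 4*(-7)))) + 17264/3) = 1/(((204 + 28224 + 19656) - (-194 - (8 + 28))) + 17264/3) = 1/((48084 - (-194 - 1*36)) + 17264/3) = 1/((48084 - (-194 - 36)) + 17264/3) = 1/((48084 - 1*(-230)) + 17264/3) = 1/((48084 + 230) + 17264/3) = 1/(48314 + 17264/3) = 1/(162206/3) = 3/162206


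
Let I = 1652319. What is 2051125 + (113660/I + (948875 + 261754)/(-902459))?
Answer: 3058533458612714914/1491150152421 ≈ 2.0511e+6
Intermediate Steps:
2051125 + (113660/I + (948875 + 261754)/(-902459)) = 2051125 + (113660/1652319 + (948875 + 261754)/(-902459)) = 2051125 + (113660*(1/1652319) + 1210629*(-1/902459)) = 2051125 + (113660/1652319 - 1210629/902459) = 2051125 - 1897771808711/1491150152421 = 3058533458612714914/1491150152421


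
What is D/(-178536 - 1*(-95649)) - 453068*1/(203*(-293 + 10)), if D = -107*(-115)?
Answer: 5263791053/680253609 ≈ 7.7380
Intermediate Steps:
D = 12305
D/(-178536 - 1*(-95649)) - 453068*1/(203*(-293 + 10)) = 12305/(-178536 - 1*(-95649)) - 453068*1/(203*(-293 + 10)) = 12305/(-178536 + 95649) - 453068/(203*(-283)) = 12305/(-82887) - 453068/(-57449) = 12305*(-1/82887) - 453068*(-1/57449) = -12305/82887 + 64724/8207 = 5263791053/680253609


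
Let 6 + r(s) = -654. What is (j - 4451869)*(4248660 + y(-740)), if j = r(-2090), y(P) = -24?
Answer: -18917175000444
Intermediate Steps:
r(s) = -660 (r(s) = -6 - 654 = -660)
j = -660
(j - 4451869)*(4248660 + y(-740)) = (-660 - 4451869)*(4248660 - 24) = -4452529*4248636 = -18917175000444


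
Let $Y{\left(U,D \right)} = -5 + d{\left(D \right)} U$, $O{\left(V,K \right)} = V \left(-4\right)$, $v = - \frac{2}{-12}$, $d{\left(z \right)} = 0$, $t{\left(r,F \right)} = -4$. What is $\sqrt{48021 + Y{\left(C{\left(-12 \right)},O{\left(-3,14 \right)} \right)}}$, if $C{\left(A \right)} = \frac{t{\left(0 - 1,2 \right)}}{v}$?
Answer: $4 \sqrt{3001} \approx 219.13$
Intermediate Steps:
$v = \frac{1}{6}$ ($v = \left(-2\right) \left(- \frac{1}{12}\right) = \frac{1}{6} \approx 0.16667$)
$O{\left(V,K \right)} = - 4 V$
$C{\left(A \right)} = -24$ ($C{\left(A \right)} = - 4 \frac{1}{\frac{1}{6}} = \left(-4\right) 6 = -24$)
$Y{\left(U,D \right)} = -5$ ($Y{\left(U,D \right)} = -5 + 0 U = -5 + 0 = -5$)
$\sqrt{48021 + Y{\left(C{\left(-12 \right)},O{\left(-3,14 \right)} \right)}} = \sqrt{48021 - 5} = \sqrt{48016} = 4 \sqrt{3001}$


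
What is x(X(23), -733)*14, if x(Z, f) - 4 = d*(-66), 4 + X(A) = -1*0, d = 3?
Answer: -2716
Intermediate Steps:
X(A) = -4 (X(A) = -4 - 1*0 = -4 + 0 = -4)
x(Z, f) = -194 (x(Z, f) = 4 + 3*(-66) = 4 - 198 = -194)
x(X(23), -733)*14 = -194*14 = -2716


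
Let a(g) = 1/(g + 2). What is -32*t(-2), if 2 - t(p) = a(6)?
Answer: -60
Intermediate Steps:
a(g) = 1/(2 + g)
t(p) = 15/8 (t(p) = 2 - 1/(2 + 6) = 2 - 1/8 = 2 - 1*⅛ = 2 - ⅛ = 15/8)
-32*t(-2) = -32*15/8 = -60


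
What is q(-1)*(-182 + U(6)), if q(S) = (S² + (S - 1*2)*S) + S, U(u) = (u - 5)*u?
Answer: -528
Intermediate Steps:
U(u) = u*(-5 + u) (U(u) = (-5 + u)*u = u*(-5 + u))
q(S) = S + S² + S*(-2 + S) (q(S) = (S² + (S - 2)*S) + S = (S² + (-2 + S)*S) + S = (S² + S*(-2 + S)) + S = S + S² + S*(-2 + S))
q(-1)*(-182 + U(6)) = (-(-1 + 2*(-1)))*(-182 + 6*(-5 + 6)) = (-(-1 - 2))*(-182 + 6*1) = (-1*(-3))*(-182 + 6) = 3*(-176) = -528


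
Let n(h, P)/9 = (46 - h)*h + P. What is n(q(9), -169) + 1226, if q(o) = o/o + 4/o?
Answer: 2558/9 ≈ 284.22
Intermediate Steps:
q(o) = 1 + 4/o
n(h, P) = 9*P + 9*h*(46 - h) (n(h, P) = 9*((46 - h)*h + P) = 9*(h*(46 - h) + P) = 9*(P + h*(46 - h)) = 9*P + 9*h*(46 - h))
n(q(9), -169) + 1226 = (-9*(4 + 9)**2/81 + 9*(-169) + 414*((4 + 9)/9)) + 1226 = (-9*((1/9)*13)**2 - 1521 + 414*((1/9)*13)) + 1226 = (-9*(13/9)**2 - 1521 + 414*(13/9)) + 1226 = (-9*169/81 - 1521 + 598) + 1226 = (-169/9 - 1521 + 598) + 1226 = -8476/9 + 1226 = 2558/9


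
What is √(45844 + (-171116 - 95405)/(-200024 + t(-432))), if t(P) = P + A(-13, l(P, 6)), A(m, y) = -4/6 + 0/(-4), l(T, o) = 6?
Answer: √137022929039710/54670 ≈ 214.12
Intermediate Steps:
A(m, y) = -⅔ (A(m, y) = -4*⅙ + 0*(-¼) = -⅔ + 0 = -⅔)
t(P) = -⅔ + P (t(P) = P - ⅔ = -⅔ + P)
√(45844 + (-171116 - 95405)/(-200024 + t(-432))) = √(45844 + (-171116 - 95405)/(-200024 + (-⅔ - 432))) = √(45844 - 266521/(-200024 - 1298/3)) = √(45844 - 266521/(-601370/3)) = √(45844 - 266521*(-3/601370)) = √(45844 + 799563/601370) = √(27570005843/601370) = √137022929039710/54670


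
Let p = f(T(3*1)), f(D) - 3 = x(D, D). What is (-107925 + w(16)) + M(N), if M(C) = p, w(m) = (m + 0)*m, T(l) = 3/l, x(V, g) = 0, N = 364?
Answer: -107666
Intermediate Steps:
f(D) = 3 (f(D) = 3 + 0 = 3)
p = 3
w(m) = m² (w(m) = m*m = m²)
M(C) = 3
(-107925 + w(16)) + M(N) = (-107925 + 16²) + 3 = (-107925 + 256) + 3 = -107669 + 3 = -107666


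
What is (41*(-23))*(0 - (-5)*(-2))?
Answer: 9430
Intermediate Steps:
(41*(-23))*(0 - (-5)*(-2)) = -943*(0 - 5*2) = -943*(0 - 10) = -943*(-10) = 9430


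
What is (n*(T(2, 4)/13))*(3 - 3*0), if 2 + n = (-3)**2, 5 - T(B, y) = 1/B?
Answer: 189/26 ≈ 7.2692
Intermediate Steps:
T(B, y) = 5 - 1/B
n = 7 (n = -2 + (-3)**2 = -2 + 9 = 7)
(n*(T(2, 4)/13))*(3 - 3*0) = (7*((5 - 1/2)/13))*(3 - 3*0) = (7*((5 - 1*1/2)*(1/13)))*(3 + 0) = (7*((5 - 1/2)*(1/13)))*3 = (7*((9/2)*(1/13)))*3 = (7*(9/26))*3 = (63/26)*3 = 189/26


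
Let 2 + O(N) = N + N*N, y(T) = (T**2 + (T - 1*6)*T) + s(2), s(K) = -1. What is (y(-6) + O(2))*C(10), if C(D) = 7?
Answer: 777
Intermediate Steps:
y(T) = -1 + T**2 + T*(-6 + T) (y(T) = (T**2 + (T - 1*6)*T) - 1 = (T**2 + (T - 6)*T) - 1 = (T**2 + (-6 + T)*T) - 1 = (T**2 + T*(-6 + T)) - 1 = -1 + T**2 + T*(-6 + T))
O(N) = -2 + N + N**2 (O(N) = -2 + (N + N*N) = -2 + (N + N**2) = -2 + N + N**2)
(y(-6) + O(2))*C(10) = ((-1 - 6*(-6) + 2*(-6)**2) + (-2 + 2 + 2**2))*7 = ((-1 + 36 + 2*36) + (-2 + 2 + 4))*7 = ((-1 + 36 + 72) + 4)*7 = (107 + 4)*7 = 111*7 = 777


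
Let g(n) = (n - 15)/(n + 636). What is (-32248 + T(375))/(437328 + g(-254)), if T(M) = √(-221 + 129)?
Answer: -12318736/167059027 + 764*I*√23/167059027 ≈ -0.073739 + 2.1932e-5*I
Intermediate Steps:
g(n) = (-15 + n)/(636 + n)
T(M) = 2*I*√23 (T(M) = √(-92) = 2*I*√23)
(-32248 + T(375))/(437328 + g(-254)) = (-32248 + 2*I*√23)/(437328 + (-15 - 254)/(636 - 254)) = (-32248 + 2*I*√23)/(437328 - 269/382) = (-32248 + 2*I*√23)/(167059027/382) = (-32248 + 2*I*√23)*(382/167059027) = -12318736/167059027 + 764*I*√23/167059027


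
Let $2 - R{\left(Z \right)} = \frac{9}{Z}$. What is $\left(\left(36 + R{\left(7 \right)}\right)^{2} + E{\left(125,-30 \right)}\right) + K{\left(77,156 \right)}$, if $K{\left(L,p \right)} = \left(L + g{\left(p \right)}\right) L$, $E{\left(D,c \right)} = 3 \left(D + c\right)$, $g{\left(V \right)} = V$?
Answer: $\frac{959123}{49} \approx 19574.0$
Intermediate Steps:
$R{\left(Z \right)} = 2 - \frac{9}{Z}$
$E{\left(D,c \right)} = 3 D + 3 c$
$K{\left(L,p \right)} = L \left(L + p\right)$ ($K{\left(L,p \right)} = \left(L + p\right) L = L \left(L + p\right)$)
$\left(\left(36 + R{\left(7 \right)}\right)^{2} + E{\left(125,-30 \right)}\right) + K{\left(77,156 \right)} = \left(\left(36 + \left(2 - \frac{9}{7}\right)\right)^{2} + \left(3 \cdot 125 + 3 \left(-30\right)\right)\right) + 77 \left(77 + 156\right) = \left(\left(36 + \left(2 - \frac{9}{7}\right)\right)^{2} + \left(375 - 90\right)\right) + 77 \cdot 233 = \left(\left(36 + \left(2 - \frac{9}{7}\right)\right)^{2} + 285\right) + 17941 = \left(\left(36 + \frac{5}{7}\right)^{2} + 285\right) + 17941 = \left(\left(\frac{257}{7}\right)^{2} + 285\right) + 17941 = \left(\frac{66049}{49} + 285\right) + 17941 = \frac{80014}{49} + 17941 = \frac{959123}{49}$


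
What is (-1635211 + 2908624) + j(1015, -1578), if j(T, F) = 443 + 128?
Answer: 1273984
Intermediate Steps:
j(T, F) = 571
(-1635211 + 2908624) + j(1015, -1578) = (-1635211 + 2908624) + 571 = 1273413 + 571 = 1273984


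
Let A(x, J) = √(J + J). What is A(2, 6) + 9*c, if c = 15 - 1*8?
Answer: 63 + 2*√3 ≈ 66.464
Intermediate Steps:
A(x, J) = √2*√J (A(x, J) = √(2*J) = √2*√J)
c = 7 (c = 15 - 8 = 7)
A(2, 6) + 9*c = √2*√6 + 9*7 = 2*√3 + 63 = 63 + 2*√3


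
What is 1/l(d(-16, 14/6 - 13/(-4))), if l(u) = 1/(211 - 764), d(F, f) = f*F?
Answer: -553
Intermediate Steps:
d(F, f) = F*f
l(u) = -1/553 (l(u) = 1/(-553) = -1/553)
1/l(d(-16, 14/6 - 13/(-4))) = 1/(-1/553) = -553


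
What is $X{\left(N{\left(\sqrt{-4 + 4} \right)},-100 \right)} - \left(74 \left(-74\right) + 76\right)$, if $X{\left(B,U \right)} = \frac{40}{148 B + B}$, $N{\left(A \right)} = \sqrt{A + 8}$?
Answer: $5400 + \frac{10 \sqrt{2}}{149} \approx 5400.1$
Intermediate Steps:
$N{\left(A \right)} = \sqrt{8 + A}$
$X{\left(B,U \right)} = \frac{40}{149 B}$
$X{\left(N{\left(\sqrt{-4 + 4} \right)},-100 \right)} - \left(74 \left(-74\right) + 76\right) = \frac{40}{149 \sqrt{8 + \sqrt{-4 + 4}}} - \left(74 \left(-74\right) + 76\right) = \frac{40}{149 \sqrt{8 + \sqrt{0}}} - \left(-5476 + 76\right) = \frac{40}{149 \sqrt{8 + 0}} - -5400 = \frac{40}{149 \sqrt{8}} + 5400 = \frac{40}{149 \cdot 2 \sqrt{2}} + 5400 = \frac{40 \frac{\sqrt{2}}{4}}{149} + 5400 = \frac{10 \sqrt{2}}{149} + 5400 = 5400 + \frac{10 \sqrt{2}}{149}$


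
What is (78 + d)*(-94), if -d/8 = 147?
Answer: 103212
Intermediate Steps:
d = -1176 (d = -8*147 = -1176)
(78 + d)*(-94) = (78 - 1176)*(-94) = -1098*(-94) = 103212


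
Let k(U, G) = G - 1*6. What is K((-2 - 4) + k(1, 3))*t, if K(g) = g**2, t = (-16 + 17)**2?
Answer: 81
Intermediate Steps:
k(U, G) = -6 + G (k(U, G) = G - 6 = -6 + G)
t = 1 (t = 1**2 = 1)
K((-2 - 4) + k(1, 3))*t = ((-2 - 4) + (-6 + 3))**2*1 = (-6 - 3)**2*1 = (-9)**2*1 = 81*1 = 81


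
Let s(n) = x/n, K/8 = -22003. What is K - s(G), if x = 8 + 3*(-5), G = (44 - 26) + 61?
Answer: -13905889/79 ≈ -1.7602e+5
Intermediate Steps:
K = -176024 (K = 8*(-22003) = -176024)
G = 79 (G = 18 + 61 = 79)
x = -7 (x = 8 - 15 = -7)
s(n) = -7/n
K - s(G) = -176024 - (-7)/79 = -176024 - 1*(-7/79) = -176024 + 7/79 = -13905889/79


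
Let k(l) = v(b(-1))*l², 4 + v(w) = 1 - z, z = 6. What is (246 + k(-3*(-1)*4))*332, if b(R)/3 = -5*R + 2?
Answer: -348600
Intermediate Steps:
b(R) = 6 - 15*R (b(R) = 3*(-5*R + 2) = 3*(2 - 5*R) = 6 - 15*R)
v(w) = -9 (v(w) = -4 + (1 - 1*6) = -4 + (1 - 6) = -4 - 5 = -9)
k(l) = -9*l²
(246 + k(-3*(-1)*4))*332 = (246 - 9*(-3*(-1)*4)²)*332 = (246 - 9*(3*4)²)*332 = (246 - 9*12²)*332 = (246 - 9*144)*332 = (246 - 1296)*332 = -1050*332 = -348600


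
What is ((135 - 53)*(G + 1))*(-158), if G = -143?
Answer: 1839752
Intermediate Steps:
((135 - 53)*(G + 1))*(-158) = ((135 - 53)*(-143 + 1))*(-158) = (82*(-142))*(-158) = -11644*(-158) = 1839752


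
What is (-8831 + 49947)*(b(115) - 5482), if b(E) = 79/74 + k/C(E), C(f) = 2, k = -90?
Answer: -8406556802/37 ≈ -2.2720e+8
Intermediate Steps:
b(E) = -3251/74 (b(E) = 79/74 - 90/2 = 79*(1/74) - 90*½ = 79/74 - 45 = -3251/74)
(-8831 + 49947)*(b(115) - 5482) = (-8831 + 49947)*(-3251/74 - 5482) = 41116*(-408919/74) = -8406556802/37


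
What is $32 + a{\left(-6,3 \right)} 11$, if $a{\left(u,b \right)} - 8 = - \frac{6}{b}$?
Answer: $98$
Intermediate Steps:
$a{\left(u,b \right)} = 8 - \frac{6}{b}$
$32 + a{\left(-6,3 \right)} 11 = 32 + \left(8 - \frac{6}{3}\right) 11 = 32 + \left(8 - 2\right) 11 = 32 + 6 \cdot 11 = 32 + 66 = 98$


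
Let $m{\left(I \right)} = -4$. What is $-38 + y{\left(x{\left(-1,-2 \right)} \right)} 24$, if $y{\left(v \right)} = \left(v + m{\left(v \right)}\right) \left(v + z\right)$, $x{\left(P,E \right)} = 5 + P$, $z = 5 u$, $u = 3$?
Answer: $-38$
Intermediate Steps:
$z = 15$ ($z = 5 \cdot 3 = 15$)
$y{\left(v \right)} = \left(-4 + v\right) \left(15 + v\right)$ ($y{\left(v \right)} = \left(v - 4\right) \left(v + 15\right) = \left(-4 + v\right) \left(15 + v\right)$)
$-38 + y{\left(x{\left(-1,-2 \right)} \right)} 24 = -38 + \left(-60 + \left(5 - 1\right)^{2} + 11 \left(5 - 1\right)\right) 24 = -38 + \left(-60 + 4^{2} + 11 \cdot 4\right) 24 = -38 + \left(-60 + 16 + 44\right) 24 = -38 + 0 \cdot 24 = -38 + 0 = -38$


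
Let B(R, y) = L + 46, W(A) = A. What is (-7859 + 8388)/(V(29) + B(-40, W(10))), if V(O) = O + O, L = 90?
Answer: 529/194 ≈ 2.7268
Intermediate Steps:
V(O) = 2*O
B(R, y) = 136 (B(R, y) = 90 + 46 = 136)
(-7859 + 8388)/(V(29) + B(-40, W(10))) = (-7859 + 8388)/(2*29 + 136) = 529/(58 + 136) = 529/194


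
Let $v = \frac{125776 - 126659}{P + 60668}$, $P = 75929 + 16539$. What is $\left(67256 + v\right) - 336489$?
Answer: $- \frac{41229265571}{153136} \approx -2.6923 \cdot 10^{5}$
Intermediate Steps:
$P = 92468$
$v = - \frac{883}{153136}$ ($v = \frac{125776 - 126659}{92468 + 60668} = - \frac{883}{153136} \approx -0.0057661$)
$\left(67256 + v\right) - 336489 = \left(67256 - \frac{883}{153136}\right) - 336489 = \frac{10299313933}{153136} - 336489 = - \frac{41229265571}{153136}$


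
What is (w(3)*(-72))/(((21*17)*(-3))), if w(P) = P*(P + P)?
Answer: 144/119 ≈ 1.2101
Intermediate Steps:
w(P) = 2*P² (w(P) = P*(2*P) = 2*P²)
(w(3)*(-72))/(((21*17)*(-3))) = ((2*3²)*(-72))/(((21*17)*(-3))) = ((2*9)*(-72))/((357*(-3))) = (18*(-72))/(-1071) = -1296*(-1/1071) = 144/119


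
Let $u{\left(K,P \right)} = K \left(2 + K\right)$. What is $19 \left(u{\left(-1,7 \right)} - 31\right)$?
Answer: $-608$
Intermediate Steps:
$19 \left(u{\left(-1,7 \right)} - 31\right) = 19 \left(- (2 - 1) - 31\right) = 19 \left(\left(-1\right) 1 - 31\right) = 19 \left(-1 - 31\right) = 19 \left(-32\right) = -608$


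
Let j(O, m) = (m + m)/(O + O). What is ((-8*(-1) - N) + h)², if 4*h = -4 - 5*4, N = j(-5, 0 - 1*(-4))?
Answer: 196/25 ≈ 7.8400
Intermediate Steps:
j(O, m) = m/O (j(O, m) = (2*m)/((2*O)) = (2*m)*(1/(2*O)) = m/O)
N = -⅘ (N = (0 - 1*(-4))/(-5) = (0 + 4)*(-⅕) = 4*(-⅕) = -⅘ ≈ -0.80000)
h = -6 (h = (-4 - 5*4)/4 = (-4 - 20)/4 = (¼)*(-24) = -6)
((-8*(-1) - N) + h)² = ((-8*(-1) - 1*(-⅘)) - 6)² = ((8 + ⅘) - 6)² = (44/5 - 6)² = (14/5)² = 196/25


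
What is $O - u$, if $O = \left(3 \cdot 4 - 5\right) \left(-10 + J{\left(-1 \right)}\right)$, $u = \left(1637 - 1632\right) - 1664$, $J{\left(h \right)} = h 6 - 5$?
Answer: $1512$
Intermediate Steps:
$J{\left(h \right)} = -5 + 6 h$ ($J{\left(h \right)} = 6 h - 5 = -5 + 6 h$)
$u = -1659$ ($u = 5 - 1664 = -1659$)
$O = -147$ ($O = \left(3 \cdot 4 - 5\right) \left(-10 + \left(-5 + 6 \left(-1\right)\right)\right) = \left(12 - 5\right) \left(-10 - 11\right) = 7 \left(-10 - 11\right) = 7 \left(-21\right) = -147$)
$O - u = -147 - -1659 = -147 + 1659 = 1512$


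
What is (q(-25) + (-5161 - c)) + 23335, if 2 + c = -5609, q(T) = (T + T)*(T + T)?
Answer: 26285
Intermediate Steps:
q(T) = 4*T² (q(T) = (2*T)*(2*T) = 4*T²)
c = -5611 (c = -2 - 5609 = -5611)
(q(-25) + (-5161 - c)) + 23335 = (4*(-25)² + (-5161 - 1*(-5611))) + 23335 = (4*625 + (-5161 + 5611)) + 23335 = (2500 + 450) + 23335 = 2950 + 23335 = 26285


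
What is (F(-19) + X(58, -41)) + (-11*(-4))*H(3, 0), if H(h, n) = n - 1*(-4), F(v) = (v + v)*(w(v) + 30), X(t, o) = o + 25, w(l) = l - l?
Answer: -980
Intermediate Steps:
w(l) = 0
X(t, o) = 25 + o
F(v) = 60*v (F(v) = (v + v)*(0 + 30) = (2*v)*30 = 60*v)
H(h, n) = 4 + n (H(h, n) = n + 4 = 4 + n)
(F(-19) + X(58, -41)) + (-11*(-4))*H(3, 0) = (60*(-19) + (25 - 41)) + (-11*(-4))*(4 + 0) = (-1140 - 16) + 44*4 = -1156 + 176 = -980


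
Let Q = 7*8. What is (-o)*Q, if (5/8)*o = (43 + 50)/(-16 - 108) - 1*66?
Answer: 29904/5 ≈ 5980.8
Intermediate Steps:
o = -534/5 (o = 8*((43 + 50)/(-16 - 108) - 1*66)/5 = 8*(93/(-124) - 66)/5 = 8*(93*(-1/124) - 66)/5 = 8*(-3/4 - 66)/5 = (8/5)*(-267/4) = -534/5 ≈ -106.80)
Q = 56
(-o)*Q = -1*(-534/5)*56 = (534/5)*56 = 29904/5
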